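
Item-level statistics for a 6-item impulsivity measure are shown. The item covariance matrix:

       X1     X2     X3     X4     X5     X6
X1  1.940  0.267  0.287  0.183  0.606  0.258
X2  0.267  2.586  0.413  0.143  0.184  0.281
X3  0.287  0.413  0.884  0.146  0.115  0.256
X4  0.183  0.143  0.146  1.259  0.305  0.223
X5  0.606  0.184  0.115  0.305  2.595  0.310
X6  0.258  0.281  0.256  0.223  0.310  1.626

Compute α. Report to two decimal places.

α = 0.51

sum of item variances = 1.940 + 2.586 + 0.884 + 1.259 + 2.595 + 1.626 = 10.890
Σ_{i<j} σ_ij = 3.977
σ²_T = 10.890 + 2 × 3.977 = 18.844
α = (k/(k−1))·(1 − sum of item variances/σ²_T) = (6/5)·(1 − 10.890/18.844) = 0.51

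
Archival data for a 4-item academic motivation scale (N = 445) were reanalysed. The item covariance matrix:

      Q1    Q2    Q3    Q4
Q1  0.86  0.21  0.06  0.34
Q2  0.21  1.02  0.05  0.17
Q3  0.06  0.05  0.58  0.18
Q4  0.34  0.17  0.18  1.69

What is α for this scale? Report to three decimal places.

Σσᵢ² = 0.86 + 1.02 + 0.58 + 1.69 = 4.15
Sum of the distinct covariances = 1.01
Var(T) = 4.15 + 2 × 1.01 = 6.17
α = (k/(k−1))·(1 − Σσᵢ²/Var(T)) = (4/3)·(1 − 4.15/6.17) = 0.437

α = 0.437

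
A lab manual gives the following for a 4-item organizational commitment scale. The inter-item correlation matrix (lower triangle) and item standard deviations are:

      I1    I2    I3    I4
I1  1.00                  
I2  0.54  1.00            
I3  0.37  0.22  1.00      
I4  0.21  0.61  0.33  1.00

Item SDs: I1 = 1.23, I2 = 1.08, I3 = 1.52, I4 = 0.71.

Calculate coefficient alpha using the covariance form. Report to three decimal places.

coefficient alpha = 0.670

Σσ²ᵢ = 1.23² + 1.08² + 1.52² + 0.71² = 5.4938
Covariances σ_ij = r_ij · s_i · s_j:
  σ(I1,I2) = 0.54 × 1.23 × 1.08 = 0.7173
  σ(I1,I3) = 0.37 × 1.23 × 1.52 = 0.6918
  σ(I1,I4) = 0.21 × 1.23 × 0.71 = 0.1834
  σ(I2,I3) = 0.22 × 1.08 × 1.52 = 0.3612
  σ(I2,I4) = 0.61 × 1.08 × 0.71 = 0.4677
  σ(I3,I4) = 0.33 × 1.52 × 0.71 = 0.3561
σ²_T = Σσ²ᵢ + 2·Σσ_ij = 5.4938 + 2 × 2.7775 = 11.0488
α = (4/3)·(1 − 5.4938/11.0488) = 0.670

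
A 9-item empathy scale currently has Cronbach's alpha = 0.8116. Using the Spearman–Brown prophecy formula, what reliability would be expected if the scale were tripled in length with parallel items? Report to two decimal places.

predicted reliability = 0.93

Length factor m = 3
α' = m·α / (1 + (m−1)·α)
   = 3 × 0.8116 / (1 + (3 − 1) × 0.8116)
   = 2.4348 / 2.6232 = 0.93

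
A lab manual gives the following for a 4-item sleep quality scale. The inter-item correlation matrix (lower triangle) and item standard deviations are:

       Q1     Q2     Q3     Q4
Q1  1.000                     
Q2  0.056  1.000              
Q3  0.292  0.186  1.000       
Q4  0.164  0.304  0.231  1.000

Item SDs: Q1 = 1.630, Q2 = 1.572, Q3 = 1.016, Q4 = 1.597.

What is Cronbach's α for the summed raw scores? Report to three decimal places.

Σσ²ᵢ = 1.630² + 1.572² + 1.016² + 1.597² = 8.7107
Covariances σ_ij = r_ij · s_i · s_j:
  σ(Q1,Q2) = 0.056 × 1.630 × 1.572 = 0.1435
  σ(Q1,Q3) = 0.292 × 1.630 × 1.016 = 0.4836
  σ(Q1,Q4) = 0.164 × 1.630 × 1.597 = 0.4269
  σ(Q2,Q3) = 0.186 × 1.572 × 1.016 = 0.2971
  σ(Q2,Q4) = 0.304 × 1.572 × 1.597 = 0.7632
  σ(Q3,Q4) = 0.231 × 1.016 × 1.597 = 0.3748
σ²_T = Σσ²ᵢ + 2·Σσ_ij = 8.7107 + 2 × 2.4891 = 13.6889
α = (4/3)·(1 − 8.7107/13.6889) = 0.485

α = 0.485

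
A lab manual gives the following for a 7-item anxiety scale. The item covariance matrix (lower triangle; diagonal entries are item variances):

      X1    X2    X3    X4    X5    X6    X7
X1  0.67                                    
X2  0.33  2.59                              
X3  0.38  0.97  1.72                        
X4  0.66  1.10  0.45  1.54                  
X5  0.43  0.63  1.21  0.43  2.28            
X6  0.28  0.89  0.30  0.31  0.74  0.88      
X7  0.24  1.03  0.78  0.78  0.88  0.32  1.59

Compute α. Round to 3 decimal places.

α = 0.817

Σσ²ᵢ = 0.67 + 2.59 + 1.72 + 1.54 + 2.28 + 0.88 + 1.59 = 11.27
Sum of off-diagonal covariances = 13.14
σ²_total = 11.27 + 2 × 13.14 = 37.55
α = (k/(k−1))·(1 − Σσ²ᵢ/σ²_total) = (7/6)·(1 − 11.27/37.55) = 0.817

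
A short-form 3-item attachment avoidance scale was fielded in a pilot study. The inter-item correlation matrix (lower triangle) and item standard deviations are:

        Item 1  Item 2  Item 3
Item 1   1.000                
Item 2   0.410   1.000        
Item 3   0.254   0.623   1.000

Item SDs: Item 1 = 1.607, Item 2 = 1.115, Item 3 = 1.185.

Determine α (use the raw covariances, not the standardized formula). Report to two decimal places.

Σσ²ᵢ = 1.607² + 1.115² + 1.185² = 5.2299
Covariances σ_ij = r_ij · s_i · s_j:
  σ(Item 1,Item 2) = 0.410 × 1.607 × 1.115 = 0.7346
  σ(Item 1,Item 3) = 0.254 × 1.607 × 1.185 = 0.4837
  σ(Item 2,Item 3) = 0.623 × 1.115 × 1.185 = 0.8232
σ²_T = Σσ²ᵢ + 2·Σσ_ij = 5.2299 + 2 × 2.0415 = 9.3129
α = (3/2)·(1 − 5.2299/9.3129) = 0.66

α = 0.66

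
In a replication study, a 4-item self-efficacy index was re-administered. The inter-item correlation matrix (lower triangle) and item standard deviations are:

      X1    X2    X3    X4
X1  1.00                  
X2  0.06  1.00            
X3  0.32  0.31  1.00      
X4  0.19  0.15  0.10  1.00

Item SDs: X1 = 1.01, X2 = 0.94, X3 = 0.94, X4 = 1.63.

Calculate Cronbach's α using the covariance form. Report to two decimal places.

α = 0.44

Σσ²ᵢ = 1.01² + 0.94² + 0.94² + 1.63² = 5.4442
Covariances σ_ij = r_ij · s_i · s_j:
  σ(X1,X2) = 0.06 × 1.01 × 0.94 = 0.0570
  σ(X1,X3) = 0.32 × 1.01 × 0.94 = 0.3038
  σ(X1,X4) = 0.19 × 1.01 × 1.63 = 0.3128
  σ(X2,X3) = 0.31 × 0.94 × 0.94 = 0.2739
  σ(X2,X4) = 0.15 × 0.94 × 1.63 = 0.2298
  σ(X3,X4) = 0.10 × 0.94 × 1.63 = 0.1532
σ²_T = Σσ²ᵢ + 2·Σσ_ij = 5.4442 + 2 × 1.3305 = 8.1052
α = (4/3)·(1 − 5.4442/8.1052) = 0.44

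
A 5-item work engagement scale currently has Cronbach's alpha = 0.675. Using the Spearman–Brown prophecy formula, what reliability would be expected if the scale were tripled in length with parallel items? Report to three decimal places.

Length factor m = 3
α' = m·α / (1 + (m−1)·α)
   = 3 × 0.675 / (1 + (3 − 1) × 0.675)
   = 2.0250 / 2.3500 = 0.862

predicted reliability = 0.862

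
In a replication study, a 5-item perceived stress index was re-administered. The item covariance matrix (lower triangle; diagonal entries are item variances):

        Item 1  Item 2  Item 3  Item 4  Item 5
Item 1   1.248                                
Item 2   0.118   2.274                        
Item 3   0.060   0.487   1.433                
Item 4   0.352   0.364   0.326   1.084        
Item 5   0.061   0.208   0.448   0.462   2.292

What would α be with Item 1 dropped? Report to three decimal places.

α = 0.524

Remaining items: Item 2, Item 3, Item 4, Item 5 (k = 4).
sum of item variances = 2.274 + 1.433 + 1.084 + 2.292 = 7.083
σ²_total = 7.083 + 2 × 2.295 = 11.673
α (item deleted) = (4/3)·(1 − 7.083/11.673) = 0.524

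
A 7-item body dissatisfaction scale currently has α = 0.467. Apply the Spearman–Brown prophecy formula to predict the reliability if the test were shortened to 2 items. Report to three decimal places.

predicted reliability = 0.200

Length factor m = 2/7 = 0.2857
α' = m·α / (1 − (1−m)·α)
   = 2/7 × 0.467 / (1 − (1 − 2/7) × 0.467)
   = 0.1334 / 0.6664 = 0.200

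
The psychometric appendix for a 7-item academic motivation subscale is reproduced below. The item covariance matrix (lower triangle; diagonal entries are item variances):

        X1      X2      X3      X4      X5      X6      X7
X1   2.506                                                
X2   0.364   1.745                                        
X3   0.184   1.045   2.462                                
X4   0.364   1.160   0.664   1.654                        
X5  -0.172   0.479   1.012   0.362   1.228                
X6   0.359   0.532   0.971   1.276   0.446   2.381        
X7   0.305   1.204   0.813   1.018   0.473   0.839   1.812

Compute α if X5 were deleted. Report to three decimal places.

Remaining items: X1, X2, X3, X4, X6, X7 (k = 6).
ΣVar(i) = 2.506 + 1.745 + 2.462 + 1.654 + 2.381 + 1.812 = 12.560
σ²_T = 12.560 + 2 × 11.098 = 34.756
α (item deleted) = (6/5)·(1 − 12.560/34.756) = 0.766

α = 0.766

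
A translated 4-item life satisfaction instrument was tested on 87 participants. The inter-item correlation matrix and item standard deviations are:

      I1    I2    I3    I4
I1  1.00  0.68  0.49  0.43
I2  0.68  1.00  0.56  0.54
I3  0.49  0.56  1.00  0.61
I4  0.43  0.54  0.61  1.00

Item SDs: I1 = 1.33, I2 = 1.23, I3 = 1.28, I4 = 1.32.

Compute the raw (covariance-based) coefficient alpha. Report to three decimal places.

Σσ²ᵢ = 1.33² + 1.23² + 1.28² + 1.32² = 6.6626
Covariances σ_ij = r_ij · s_i · s_j:
  σ(I1,I2) = 0.68 × 1.33 × 1.23 = 1.1124
  σ(I1,I3) = 0.49 × 1.33 × 1.28 = 0.8342
  σ(I1,I4) = 0.43 × 1.33 × 1.32 = 0.7549
  σ(I2,I3) = 0.56 × 1.23 × 1.28 = 0.8817
  σ(I2,I4) = 0.54 × 1.23 × 1.32 = 0.8767
  σ(I3,I4) = 0.61 × 1.28 × 1.32 = 1.0307
σ²_T = Σσ²ᵢ + 2·Σσ_ij = 6.6626 + 2 × 5.4906 = 17.6438
α = (4/3)·(1 − 6.6626/17.6438) = 0.830

coefficient alpha = 0.830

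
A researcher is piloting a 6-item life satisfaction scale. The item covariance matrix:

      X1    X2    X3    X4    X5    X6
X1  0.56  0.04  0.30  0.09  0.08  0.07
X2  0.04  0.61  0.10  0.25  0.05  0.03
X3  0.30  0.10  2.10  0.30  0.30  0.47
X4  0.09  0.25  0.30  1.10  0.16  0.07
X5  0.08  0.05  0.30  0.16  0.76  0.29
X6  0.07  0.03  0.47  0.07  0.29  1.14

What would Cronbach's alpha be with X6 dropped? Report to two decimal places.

α = 0.49

Remaining items: X1, X2, X3, X4, X5 (k = 5).
Σσ²ᵢ = 0.56 + 0.61 + 2.10 + 1.10 + 0.76 = 5.13
total variance = 5.13 + 2 × 1.67 = 8.47
α (item deleted) = (5/4)·(1 − 5.13/8.47) = 0.49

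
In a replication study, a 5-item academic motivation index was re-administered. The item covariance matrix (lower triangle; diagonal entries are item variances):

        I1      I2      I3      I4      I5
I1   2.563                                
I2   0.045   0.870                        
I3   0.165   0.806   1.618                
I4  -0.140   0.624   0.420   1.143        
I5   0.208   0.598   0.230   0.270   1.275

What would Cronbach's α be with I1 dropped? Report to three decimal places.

Remaining items: I2, I3, I4, I5 (k = 4).
Σσᵢ² = 0.870 + 1.618 + 1.143 + 1.275 = 4.906
σ²_T = 4.906 + 2 × 2.948 = 10.802
α (item deleted) = (4/3)·(1 − 4.906/10.802) = 0.728

Cronbach's α = 0.728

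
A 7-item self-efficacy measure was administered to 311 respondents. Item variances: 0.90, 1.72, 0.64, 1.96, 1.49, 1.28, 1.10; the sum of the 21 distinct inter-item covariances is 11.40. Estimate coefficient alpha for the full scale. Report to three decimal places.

α = 0.834

ΣVar(i) = 0.90 + 1.72 + 0.64 + 1.96 + 1.49 + 1.28 + 1.10 = 9.09
Sum of distinct covariances = 11.40
σ²_T = ΣVar(i) + 2·Σcov = 9.09 + 2 × 11.40 = 31.89
α = (7/6)·(1 − 9.09/31.89) = 0.834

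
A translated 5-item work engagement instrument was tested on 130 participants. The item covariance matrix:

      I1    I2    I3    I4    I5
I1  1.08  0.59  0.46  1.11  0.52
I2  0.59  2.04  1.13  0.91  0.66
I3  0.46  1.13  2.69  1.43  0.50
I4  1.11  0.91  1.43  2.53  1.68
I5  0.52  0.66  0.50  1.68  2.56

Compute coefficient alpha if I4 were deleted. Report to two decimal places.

Remaining items: I1, I2, I3, I5 (k = 4).
Σσᵢ² = 1.08 + 2.04 + 2.69 + 2.56 = 8.37
total variance = 8.37 + 2 × 3.86 = 16.09
α (item deleted) = (4/3)·(1 − 8.37/16.09) = 0.64

coefficient alpha = 0.64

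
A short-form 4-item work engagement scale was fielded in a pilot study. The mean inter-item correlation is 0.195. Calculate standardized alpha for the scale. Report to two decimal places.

Standardized α = k·r̄ / (1 + (k−1)·r̄) = 4 × 0.195 / (1 + 3 × 0.195)
  = 0.7800 / 1.5850 = 0.49

standardized alpha = 0.49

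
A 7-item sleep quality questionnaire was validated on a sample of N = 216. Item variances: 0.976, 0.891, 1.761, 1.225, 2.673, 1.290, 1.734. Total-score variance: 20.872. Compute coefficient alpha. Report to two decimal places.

Σσᵢ² = 0.976 + 0.891 + 1.761 + 1.225 + 2.673 + 1.290 + 1.734 = 10.550
α = (k/(k−1))·(1 − Σσᵢ²/σ²_total) = (7/6)·(1 − 10.550/20.872) = 0.58

α = 0.58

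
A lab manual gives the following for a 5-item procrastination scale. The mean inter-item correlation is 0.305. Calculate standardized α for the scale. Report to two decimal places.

α = 0.69

Standardized α = k·r̄ / (1 + (k−1)·r̄) = 5 × 0.305 / (1 + 4 × 0.305)
  = 1.5250 / 2.2200 = 0.69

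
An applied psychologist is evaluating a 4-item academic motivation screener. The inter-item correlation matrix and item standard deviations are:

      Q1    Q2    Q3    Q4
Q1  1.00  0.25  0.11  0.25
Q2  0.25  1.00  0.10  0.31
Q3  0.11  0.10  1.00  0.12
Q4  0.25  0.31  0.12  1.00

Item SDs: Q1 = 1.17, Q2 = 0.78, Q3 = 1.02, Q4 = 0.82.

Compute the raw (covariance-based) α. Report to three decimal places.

α = 0.462

Σσ²ᵢ = 1.17² + 0.78² + 1.02² + 0.82² = 3.6901
Covariances σ_ij = r_ij · s_i · s_j:
  σ(Q1,Q2) = 0.25 × 1.17 × 0.78 = 0.2281
  σ(Q1,Q3) = 0.11 × 1.17 × 1.02 = 0.1313
  σ(Q1,Q4) = 0.25 × 1.17 × 0.82 = 0.2398
  σ(Q2,Q3) = 0.10 × 0.78 × 1.02 = 0.0796
  σ(Q2,Q4) = 0.31 × 0.78 × 0.82 = 0.1983
  σ(Q3,Q4) = 0.12 × 1.02 × 0.82 = 0.1004
σ²_T = Σσ²ᵢ + 2·Σσ_ij = 3.6901 + 2 × 0.9775 = 5.6451
α = (4/3)·(1 − 3.6901/5.6451) = 0.462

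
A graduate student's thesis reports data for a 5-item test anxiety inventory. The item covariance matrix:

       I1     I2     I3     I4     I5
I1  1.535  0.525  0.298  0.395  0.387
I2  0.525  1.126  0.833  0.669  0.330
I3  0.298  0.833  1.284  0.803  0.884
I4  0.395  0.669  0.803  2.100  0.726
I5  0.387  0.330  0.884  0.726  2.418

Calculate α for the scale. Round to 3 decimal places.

α = 0.725

sum of item variances = 1.535 + 1.126 + 1.284 + 2.100 + 2.418 = 8.463
Sum of off-diagonal covariances = 5.850
total variance = 8.463 + 2 × 5.850 = 20.163
α = (k/(k−1))·(1 − sum of item variances/total variance) = (5/4)·(1 − 8.463/20.163) = 0.725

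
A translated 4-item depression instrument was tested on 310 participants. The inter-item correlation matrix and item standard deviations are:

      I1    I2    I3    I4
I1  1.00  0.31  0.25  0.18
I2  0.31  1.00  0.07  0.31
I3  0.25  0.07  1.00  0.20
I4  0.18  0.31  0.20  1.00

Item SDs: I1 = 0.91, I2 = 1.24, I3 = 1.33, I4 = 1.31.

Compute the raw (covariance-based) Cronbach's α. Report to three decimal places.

Cronbach's α = 0.514

Σσ²ᵢ = 0.91² + 1.24² + 1.33² + 1.31² = 5.8507
Covariances σ_ij = r_ij · s_i · s_j:
  σ(I1,I2) = 0.31 × 0.91 × 1.24 = 0.3498
  σ(I1,I3) = 0.25 × 0.91 × 1.33 = 0.3026
  σ(I1,I4) = 0.18 × 0.91 × 1.31 = 0.2146
  σ(I2,I3) = 0.07 × 1.24 × 1.33 = 0.1154
  σ(I2,I4) = 0.31 × 1.24 × 1.31 = 0.5036
  σ(I3,I4) = 0.20 × 1.33 × 1.31 = 0.3485
σ²_T = Σσ²ᵢ + 2·Σσ_ij = 5.8507 + 2 × 1.8345 = 9.5197
α = (4/3)·(1 − 5.8507/9.5197) = 0.514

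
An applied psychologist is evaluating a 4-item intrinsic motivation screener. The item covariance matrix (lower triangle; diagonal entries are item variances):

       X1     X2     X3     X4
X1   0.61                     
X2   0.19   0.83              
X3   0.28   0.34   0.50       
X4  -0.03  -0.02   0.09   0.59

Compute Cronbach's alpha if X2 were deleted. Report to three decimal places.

Cronbach's alpha = 0.429

Remaining items: X1, X3, X4 (k = 3).
sum of item variances = 0.61 + 0.50 + 0.59 = 1.70
σ²_T = 1.70 + 2 × 0.34 = 2.38
α (item deleted) = (3/2)·(1 − 1.70/2.38) = 0.429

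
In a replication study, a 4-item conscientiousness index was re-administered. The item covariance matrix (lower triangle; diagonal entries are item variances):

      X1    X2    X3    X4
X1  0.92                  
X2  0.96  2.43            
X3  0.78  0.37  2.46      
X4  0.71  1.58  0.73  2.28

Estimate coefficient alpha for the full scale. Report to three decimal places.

sum of item variances = 0.92 + 2.43 + 2.46 + 2.28 = 8.09
Σ_{i<j} σ_ij = 5.13
σ²_total = 8.09 + 2 × 5.13 = 18.35
α = (k/(k−1))·(1 − sum of item variances/σ²_total) = (4/3)·(1 − 8.09/18.35) = 0.746

coefficient alpha = 0.746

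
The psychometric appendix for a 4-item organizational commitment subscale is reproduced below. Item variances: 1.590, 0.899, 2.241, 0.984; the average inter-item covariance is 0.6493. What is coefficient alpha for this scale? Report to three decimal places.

Σσ²ᵢ = 1.590 + 0.899 + 2.241 + 0.984 = 5.714
Sum of the 6 distinct covariances = 6 × 0.6493 = 3.8958
total variance = Σσ²ᵢ + 2·Σcov = 5.714 + 2 × 3.8958 = 13.5056
α = (4/3)·(1 − 5.714/13.5056) = 0.769

α = 0.769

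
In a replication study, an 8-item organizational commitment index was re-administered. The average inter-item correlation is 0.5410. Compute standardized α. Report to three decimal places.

Standardized α = k·r̄ / (1 + (k−1)·r̄) = 8 × 0.5410 / (1 + 7 × 0.5410)
  = 4.3280 / 4.7870 = 0.904

standardized α = 0.904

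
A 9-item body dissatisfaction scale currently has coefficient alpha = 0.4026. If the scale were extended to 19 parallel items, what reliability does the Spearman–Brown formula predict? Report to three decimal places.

predicted reliability = 0.587

Length factor m = 19/9 = 2.1111
α' = m·α / (1 + (m−1)·α)
   = 19/9 × 0.4026 / (1 + (19/9 − 1) × 0.4026)
   = 0.8499 / 1.4473 = 0.587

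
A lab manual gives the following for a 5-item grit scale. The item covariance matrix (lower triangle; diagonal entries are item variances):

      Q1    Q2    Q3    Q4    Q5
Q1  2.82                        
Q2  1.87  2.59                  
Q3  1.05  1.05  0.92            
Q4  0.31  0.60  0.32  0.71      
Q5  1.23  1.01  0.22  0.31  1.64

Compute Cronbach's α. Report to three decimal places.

α = 0.809

Σσᵢ² = 2.82 + 2.59 + 0.92 + 0.71 + 1.64 = 8.68
Sum of the distinct covariances = 7.97
total variance = 8.68 + 2 × 7.97 = 24.62
α = (k/(k−1))·(1 − Σσᵢ²/total variance) = (5/4)·(1 − 8.68/24.62) = 0.809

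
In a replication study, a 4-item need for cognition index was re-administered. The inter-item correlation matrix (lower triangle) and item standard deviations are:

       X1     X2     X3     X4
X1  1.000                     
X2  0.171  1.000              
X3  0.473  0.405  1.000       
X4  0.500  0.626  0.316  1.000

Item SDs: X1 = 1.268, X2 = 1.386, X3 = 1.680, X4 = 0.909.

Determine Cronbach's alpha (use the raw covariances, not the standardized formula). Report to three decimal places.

α = 0.711

Σσ²ᵢ = 1.268² + 1.386² + 1.680² + 0.909² = 7.1775
Covariances σ_ij = r_ij · s_i · s_j:
  σ(X1,X2) = 0.171 × 1.268 × 1.386 = 0.3005
  σ(X1,X3) = 0.473 × 1.268 × 1.680 = 1.0076
  σ(X1,X4) = 0.500 × 1.268 × 0.909 = 0.5763
  σ(X2,X3) = 0.405 × 1.386 × 1.680 = 0.9430
  σ(X2,X4) = 0.626 × 1.386 × 0.909 = 0.7887
  σ(X3,X4) = 0.316 × 1.680 × 0.909 = 0.4826
σ²_T = Σσ²ᵢ + 2·Σσ_ij = 7.1775 + 2 × 4.0987 = 15.3749
α = (4/3)·(1 − 7.1775/15.3749) = 0.711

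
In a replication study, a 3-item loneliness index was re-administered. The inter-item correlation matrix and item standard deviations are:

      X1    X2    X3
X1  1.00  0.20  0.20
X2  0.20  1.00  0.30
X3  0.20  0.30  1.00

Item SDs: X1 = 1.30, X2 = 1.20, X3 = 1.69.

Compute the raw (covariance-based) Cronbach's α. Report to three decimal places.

Σσ²ᵢ = 1.30² + 1.20² + 1.69² = 5.9861
Covariances σ_ij = r_ij · s_i · s_j:
  σ(X1,X2) = 0.20 × 1.30 × 1.20 = 0.3120
  σ(X1,X3) = 0.20 × 1.30 × 1.69 = 0.4394
  σ(X2,X3) = 0.30 × 1.20 × 1.69 = 0.6084
σ²_T = Σσ²ᵢ + 2·Σσ_ij = 5.9861 + 2 × 1.3598 = 8.7057
α = (3/2)·(1 − 5.9861/8.7057) = 0.469

α = 0.469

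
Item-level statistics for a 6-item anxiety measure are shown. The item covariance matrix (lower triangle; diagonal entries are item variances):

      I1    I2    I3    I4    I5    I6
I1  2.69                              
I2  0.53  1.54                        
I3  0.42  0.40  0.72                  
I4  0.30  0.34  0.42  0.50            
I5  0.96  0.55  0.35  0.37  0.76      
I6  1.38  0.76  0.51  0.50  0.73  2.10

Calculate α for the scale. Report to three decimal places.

Σσᵢ² = 2.69 + 1.54 + 0.72 + 0.50 + 0.76 + 2.10 = 8.31
Sum of off-diagonal covariances = 8.52
total variance = 8.31 + 2 × 8.52 = 25.35
α = (k/(k−1))·(1 − Σσᵢ²/total variance) = (6/5)·(1 − 8.31/25.35) = 0.807

α = 0.807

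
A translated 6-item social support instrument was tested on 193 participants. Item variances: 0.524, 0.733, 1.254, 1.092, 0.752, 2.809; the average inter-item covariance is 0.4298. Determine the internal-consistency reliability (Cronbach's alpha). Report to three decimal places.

ΣVar(i) = 0.524 + 0.733 + 1.254 + 1.092 + 0.752 + 2.809 = 7.164
Sum of the 15 distinct covariances = 15 × 0.4298 = 6.4470
σ²_total = ΣVar(i) + 2·Σcov = 7.164 + 2 × 6.4470 = 20.0580
α = (6/5)·(1 − 7.164/20.0580) = 0.771

α = 0.771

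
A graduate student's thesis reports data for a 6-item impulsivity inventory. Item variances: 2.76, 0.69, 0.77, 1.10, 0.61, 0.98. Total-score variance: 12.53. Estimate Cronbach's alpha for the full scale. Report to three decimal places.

sum of item variances = 2.76 + 0.69 + 0.77 + 1.10 + 0.61 + 0.98 = 6.91
α = (k/(k−1))·(1 − sum of item variances/σ²_T) = (6/5)·(1 − 6.91/12.53) = 0.538

Cronbach's alpha = 0.538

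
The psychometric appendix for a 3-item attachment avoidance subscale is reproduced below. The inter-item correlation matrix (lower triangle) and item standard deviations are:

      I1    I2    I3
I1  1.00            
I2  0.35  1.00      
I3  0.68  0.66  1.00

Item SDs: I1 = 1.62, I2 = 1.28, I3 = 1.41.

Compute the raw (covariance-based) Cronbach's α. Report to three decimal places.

α = 0.789

Σσ²ᵢ = 1.62² + 1.28² + 1.41² = 6.2509
Covariances σ_ij = r_ij · s_i · s_j:
  σ(I1,I2) = 0.35 × 1.62 × 1.28 = 0.7258
  σ(I1,I3) = 0.68 × 1.62 × 1.41 = 1.5533
  σ(I2,I3) = 0.66 × 1.28 × 1.41 = 1.1912
σ²_T = Σσ²ᵢ + 2·Σσ_ij = 6.2509 + 2 × 3.4703 = 13.1915
α = (3/2)·(1 − 6.2509/13.1915) = 0.789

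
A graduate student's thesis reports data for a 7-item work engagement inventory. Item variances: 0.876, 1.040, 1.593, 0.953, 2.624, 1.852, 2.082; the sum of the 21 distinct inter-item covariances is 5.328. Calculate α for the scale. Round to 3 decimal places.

Σσ²ᵢ = 0.876 + 1.040 + 1.593 + 0.953 + 2.624 + 1.852 + 2.082 = 11.020
Sum of distinct covariances = 5.328
total variance = Σσ²ᵢ + 2·Σcov = 11.020 + 2 × 5.328 = 21.676
α = (7/6)·(1 − 11.020/21.676) = 0.574

α = 0.574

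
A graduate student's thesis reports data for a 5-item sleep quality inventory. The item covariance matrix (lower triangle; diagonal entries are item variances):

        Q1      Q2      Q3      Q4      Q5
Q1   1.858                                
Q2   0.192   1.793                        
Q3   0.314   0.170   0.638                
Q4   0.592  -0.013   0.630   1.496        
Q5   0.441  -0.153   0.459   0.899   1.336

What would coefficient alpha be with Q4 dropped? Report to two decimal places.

coefficient alpha = 0.45

Remaining items: Q1, Q2, Q3, Q5 (k = 4).
ΣVar(i) = 1.858 + 1.793 + 0.638 + 1.336 = 5.625
σ²_T = 5.625 + 2 × 1.423 = 8.471
α (item deleted) = (4/3)·(1 − 5.625/8.471) = 0.45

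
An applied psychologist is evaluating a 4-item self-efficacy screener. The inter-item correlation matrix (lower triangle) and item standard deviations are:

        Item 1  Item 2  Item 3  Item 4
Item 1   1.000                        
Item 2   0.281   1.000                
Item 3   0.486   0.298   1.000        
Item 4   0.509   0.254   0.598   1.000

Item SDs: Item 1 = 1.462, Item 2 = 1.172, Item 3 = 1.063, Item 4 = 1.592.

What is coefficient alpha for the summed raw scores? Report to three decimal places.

α = 0.725

Σσ²ᵢ = 1.462² + 1.172² + 1.063² + 1.592² = 7.1755
Covariances σ_ij = r_ij · s_i · s_j:
  σ(Item 1,Item 2) = 0.281 × 1.462 × 1.172 = 0.4815
  σ(Item 1,Item 3) = 0.486 × 1.462 × 1.063 = 0.7553
  σ(Item 1,Item 4) = 0.509 × 1.462 × 1.592 = 1.1847
  σ(Item 2,Item 3) = 0.298 × 1.172 × 1.063 = 0.3713
  σ(Item 2,Item 4) = 0.254 × 1.172 × 1.592 = 0.4739
  σ(Item 3,Item 4) = 0.598 × 1.063 × 1.592 = 1.0120
σ²_T = Σσ²ᵢ + 2·Σσ_ij = 7.1755 + 2 × 4.2787 = 15.7329
α = (4/3)·(1 − 7.1755/15.7329) = 0.725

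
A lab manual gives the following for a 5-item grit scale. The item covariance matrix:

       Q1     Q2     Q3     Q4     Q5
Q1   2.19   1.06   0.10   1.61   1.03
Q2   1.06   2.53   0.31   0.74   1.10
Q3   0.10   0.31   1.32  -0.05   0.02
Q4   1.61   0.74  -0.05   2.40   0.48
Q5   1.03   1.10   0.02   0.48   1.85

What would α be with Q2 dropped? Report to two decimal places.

α = 0.60

Remaining items: Q1, Q3, Q4, Q5 (k = 4).
Σσᵢ² = 2.19 + 1.32 + 2.40 + 1.85 = 7.76
Var(T) = 7.76 + 2 × 3.19 = 14.14
α (item deleted) = (4/3)·(1 − 7.76/14.14) = 0.60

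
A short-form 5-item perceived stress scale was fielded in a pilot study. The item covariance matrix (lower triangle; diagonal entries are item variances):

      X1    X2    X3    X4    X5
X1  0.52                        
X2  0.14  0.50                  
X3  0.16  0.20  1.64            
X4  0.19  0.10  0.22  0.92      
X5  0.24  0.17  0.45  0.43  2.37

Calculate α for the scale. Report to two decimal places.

α = 0.55

sum of item variances = 0.52 + 0.50 + 1.64 + 0.92 + 2.37 = 5.95
Sum of the distinct covariances = 2.30
Var(T) = 5.95 + 2 × 2.30 = 10.55
α = (k/(k−1))·(1 − sum of item variances/Var(T)) = (5/4)·(1 − 5.95/10.55) = 0.55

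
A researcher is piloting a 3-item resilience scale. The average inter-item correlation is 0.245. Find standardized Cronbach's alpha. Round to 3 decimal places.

Standardized α = k·r̄ / (1 + (k−1)·r̄) = 3 × 0.245 / (1 + 2 × 0.245)
  = 0.7350 / 1.4900 = 0.493

standardized Cronbach's alpha = 0.493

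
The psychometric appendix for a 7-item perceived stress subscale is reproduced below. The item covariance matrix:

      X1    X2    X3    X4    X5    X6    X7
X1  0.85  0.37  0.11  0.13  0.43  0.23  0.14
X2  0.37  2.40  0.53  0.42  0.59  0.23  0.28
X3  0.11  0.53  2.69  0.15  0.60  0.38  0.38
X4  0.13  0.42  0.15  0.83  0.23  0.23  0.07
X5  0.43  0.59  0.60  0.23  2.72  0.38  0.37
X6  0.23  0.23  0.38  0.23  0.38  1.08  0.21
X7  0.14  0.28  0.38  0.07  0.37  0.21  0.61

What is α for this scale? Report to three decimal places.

sum of item variances = 0.85 + 2.40 + 2.69 + 0.83 + 2.72 + 1.08 + 0.61 = 11.18
Sum of off-diagonal covariances = 6.46
total variance = 11.18 + 2 × 6.46 = 24.10
α = (k/(k−1))·(1 − sum of item variances/total variance) = (7/6)·(1 − 11.18/24.10) = 0.625

α = 0.625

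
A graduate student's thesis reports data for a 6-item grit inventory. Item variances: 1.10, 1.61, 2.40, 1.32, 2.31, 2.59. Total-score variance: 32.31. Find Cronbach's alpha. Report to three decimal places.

sum of item variances = 1.10 + 1.61 + 2.40 + 1.32 + 2.31 + 2.59 = 11.33
α = (k/(k−1))·(1 − sum of item variances/σ²_T) = (6/5)·(1 − 11.33/32.31) = 0.779

α = 0.779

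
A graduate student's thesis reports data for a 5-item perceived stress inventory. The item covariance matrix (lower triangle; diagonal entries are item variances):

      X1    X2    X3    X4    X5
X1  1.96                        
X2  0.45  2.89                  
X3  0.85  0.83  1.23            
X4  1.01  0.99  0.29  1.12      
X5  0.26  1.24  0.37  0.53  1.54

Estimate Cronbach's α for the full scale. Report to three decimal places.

Σσ²ᵢ = 1.96 + 2.89 + 1.23 + 1.12 + 1.54 = 8.74
Σ_{i<j} σ_ij = 6.82
Var(T) = 8.74 + 2 × 6.82 = 22.38
α = (k/(k−1))·(1 − Σσ²ᵢ/Var(T)) = (5/4)·(1 − 8.74/22.38) = 0.762

Cronbach's α = 0.762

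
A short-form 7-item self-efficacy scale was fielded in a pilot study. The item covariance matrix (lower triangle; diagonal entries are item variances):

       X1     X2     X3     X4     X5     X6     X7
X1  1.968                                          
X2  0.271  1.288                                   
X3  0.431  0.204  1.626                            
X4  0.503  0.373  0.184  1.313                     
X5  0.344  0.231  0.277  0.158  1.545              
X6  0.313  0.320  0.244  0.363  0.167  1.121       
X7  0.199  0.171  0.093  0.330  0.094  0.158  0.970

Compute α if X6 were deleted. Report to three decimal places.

α = 0.564

Remaining items: X1, X2, X3, X4, X5, X7 (k = 6).
ΣVar(i) = 1.968 + 1.288 + 1.626 + 1.313 + 1.545 + 0.970 = 8.710
total variance = 8.710 + 2 × 3.863 = 16.436
α (item deleted) = (6/5)·(1 − 8.710/16.436) = 0.564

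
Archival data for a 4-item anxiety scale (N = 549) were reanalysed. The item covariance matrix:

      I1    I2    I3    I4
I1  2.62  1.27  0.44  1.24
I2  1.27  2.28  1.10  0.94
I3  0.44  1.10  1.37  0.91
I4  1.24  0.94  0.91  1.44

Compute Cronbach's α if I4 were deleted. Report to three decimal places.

Remaining items: I1, I2, I3 (k = 3).
sum of item variances = 2.62 + 2.28 + 1.37 = 6.27
total variance = 6.27 + 2 × 2.81 = 11.89
α (item deleted) = (3/2)·(1 − 6.27/11.89) = 0.709

Cronbach's α = 0.709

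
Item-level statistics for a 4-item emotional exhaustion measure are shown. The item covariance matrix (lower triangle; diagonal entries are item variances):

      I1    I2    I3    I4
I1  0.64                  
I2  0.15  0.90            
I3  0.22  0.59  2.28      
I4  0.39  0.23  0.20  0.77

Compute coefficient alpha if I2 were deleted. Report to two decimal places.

α = 0.46

Remaining items: I1, I3, I4 (k = 3).
Σσᵢ² = 0.64 + 2.28 + 0.77 = 3.69
σ²_T = 3.69 + 2 × 0.81 = 5.31
α (item deleted) = (3/2)·(1 − 3.69/5.31) = 0.46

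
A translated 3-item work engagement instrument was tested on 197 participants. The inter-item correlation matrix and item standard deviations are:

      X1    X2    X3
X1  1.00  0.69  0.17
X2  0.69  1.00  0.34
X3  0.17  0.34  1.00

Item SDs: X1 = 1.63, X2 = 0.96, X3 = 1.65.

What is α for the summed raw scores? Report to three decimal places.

Σσ²ᵢ = 1.63² + 0.96² + 1.65² = 6.3010
Covariances σ_ij = r_ij · s_i · s_j:
  σ(X1,X2) = 0.69 × 1.63 × 0.96 = 1.0797
  σ(X1,X3) = 0.17 × 1.63 × 1.65 = 0.4572
  σ(X2,X3) = 0.34 × 0.96 × 1.65 = 0.5386
σ²_T = Σσ²ᵢ + 2·Σσ_ij = 6.3010 + 2 × 2.0755 = 10.4520
α = (3/2)·(1 − 6.3010/10.4520) = 0.596

α = 0.596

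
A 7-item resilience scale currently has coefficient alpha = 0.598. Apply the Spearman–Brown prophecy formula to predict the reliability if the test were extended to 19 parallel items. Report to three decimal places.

predicted reliability = 0.801

Length factor m = 19/7 = 2.7143
α' = m·α / (1 + (m−1)·α)
   = 19/7 × 0.598 / (1 + (19/7 − 1) × 0.598)
   = 1.6231 / 2.0251 = 0.801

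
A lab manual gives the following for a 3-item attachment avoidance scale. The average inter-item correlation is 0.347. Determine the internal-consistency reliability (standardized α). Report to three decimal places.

standardized α = 0.615

Standardized α = k·r̄ / (1 + (k−1)·r̄) = 3 × 0.347 / (1 + 2 × 0.347)
  = 1.0410 / 1.6940 = 0.615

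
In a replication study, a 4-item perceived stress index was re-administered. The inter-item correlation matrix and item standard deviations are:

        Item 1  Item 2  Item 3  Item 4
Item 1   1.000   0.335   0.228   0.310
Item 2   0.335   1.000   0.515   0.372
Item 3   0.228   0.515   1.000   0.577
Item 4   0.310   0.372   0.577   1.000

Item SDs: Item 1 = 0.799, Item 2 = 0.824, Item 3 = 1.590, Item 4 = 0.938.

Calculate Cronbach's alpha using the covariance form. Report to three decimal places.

α = 0.694

Σσ²ᵢ = 0.799² + 0.824² + 1.590² + 0.938² = 4.7253
Covariances σ_ij = r_ij · s_i · s_j:
  σ(Item 1,Item 2) = 0.335 × 0.799 × 0.824 = 0.2206
  σ(Item 1,Item 3) = 0.228 × 0.799 × 1.590 = 0.2897
  σ(Item 1,Item 4) = 0.310 × 0.799 × 0.938 = 0.2323
  σ(Item 2,Item 3) = 0.515 × 0.824 × 1.590 = 0.6747
  σ(Item 2,Item 4) = 0.372 × 0.824 × 0.938 = 0.2875
  σ(Item 3,Item 4) = 0.577 × 1.590 × 0.938 = 0.8605
σ²_T = Σσ²ᵢ + 2·Σσ_ij = 4.7253 + 2 × 2.5653 = 9.8559
α = (4/3)·(1 − 4.7253/9.8559) = 0.694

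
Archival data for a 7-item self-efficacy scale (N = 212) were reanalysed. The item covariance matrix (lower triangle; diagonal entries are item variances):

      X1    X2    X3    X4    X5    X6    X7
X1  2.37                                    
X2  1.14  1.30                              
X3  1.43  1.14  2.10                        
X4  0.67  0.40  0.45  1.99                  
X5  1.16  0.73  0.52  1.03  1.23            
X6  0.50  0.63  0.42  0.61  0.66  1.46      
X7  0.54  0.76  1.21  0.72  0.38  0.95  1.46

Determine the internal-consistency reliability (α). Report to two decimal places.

Σσᵢ² = 2.37 + 1.30 + 2.10 + 1.99 + 1.23 + 1.46 + 1.46 = 11.91
Sum of the distinct covariances = 16.05
σ²_total = 11.91 + 2 × 16.05 = 44.01
α = (k/(k−1))·(1 − Σσᵢ²/σ²_total) = (7/6)·(1 − 11.91/44.01) = 0.85

α = 0.85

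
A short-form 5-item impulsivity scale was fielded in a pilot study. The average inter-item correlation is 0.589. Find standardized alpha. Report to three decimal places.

α = 0.878

Standardized α = k·r̄ / (1 + (k−1)·r̄) = 5 × 0.589 / (1 + 4 × 0.589)
  = 2.9450 / 3.3560 = 0.878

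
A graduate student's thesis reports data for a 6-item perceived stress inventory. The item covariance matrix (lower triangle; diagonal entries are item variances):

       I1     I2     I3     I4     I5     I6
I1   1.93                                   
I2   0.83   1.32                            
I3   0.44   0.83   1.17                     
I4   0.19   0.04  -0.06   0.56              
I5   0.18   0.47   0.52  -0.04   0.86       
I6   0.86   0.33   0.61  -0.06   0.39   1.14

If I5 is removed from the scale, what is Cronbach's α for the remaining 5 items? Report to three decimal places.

Cronbach's α = 0.709

Remaining items: I1, I2, I3, I4, I6 (k = 5).
sum of item variances = 1.93 + 1.32 + 1.17 + 0.56 + 1.14 = 6.12
σ²_total = 6.12 + 2 × 4.01 = 14.14
α (item deleted) = (5/4)·(1 − 6.12/14.14) = 0.709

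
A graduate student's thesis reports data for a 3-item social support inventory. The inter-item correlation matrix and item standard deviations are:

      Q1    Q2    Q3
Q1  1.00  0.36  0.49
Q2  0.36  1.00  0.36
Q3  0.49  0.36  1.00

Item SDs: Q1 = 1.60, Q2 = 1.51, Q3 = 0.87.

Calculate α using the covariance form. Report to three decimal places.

Σσ²ᵢ = 1.60² + 1.51² + 0.87² = 5.5970
Covariances σ_ij = r_ij · s_i · s_j:
  σ(Q1,Q2) = 0.36 × 1.60 × 1.51 = 0.8698
  σ(Q1,Q3) = 0.49 × 1.60 × 0.87 = 0.6821
  σ(Q2,Q3) = 0.36 × 1.51 × 0.87 = 0.4729
σ²_T = Σσ²ᵢ + 2·Σσ_ij = 5.5970 + 2 × 2.0248 = 9.6466
α = (3/2)·(1 − 5.5970/9.6466) = 0.630

α = 0.630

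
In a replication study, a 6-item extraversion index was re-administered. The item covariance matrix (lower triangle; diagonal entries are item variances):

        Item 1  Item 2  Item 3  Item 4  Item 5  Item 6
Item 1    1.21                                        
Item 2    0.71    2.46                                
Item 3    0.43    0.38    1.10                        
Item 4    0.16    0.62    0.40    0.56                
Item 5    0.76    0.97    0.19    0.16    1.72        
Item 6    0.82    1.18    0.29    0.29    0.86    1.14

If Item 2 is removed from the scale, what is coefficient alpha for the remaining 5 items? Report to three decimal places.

α = 0.754

Remaining items: Item 1, Item 3, Item 4, Item 5, Item 6 (k = 5).
ΣVar(i) = 1.21 + 1.10 + 0.56 + 1.72 + 1.14 = 5.73
total variance = 5.73 + 2 × 4.36 = 14.45
α (item deleted) = (5/4)·(1 − 5.73/14.45) = 0.754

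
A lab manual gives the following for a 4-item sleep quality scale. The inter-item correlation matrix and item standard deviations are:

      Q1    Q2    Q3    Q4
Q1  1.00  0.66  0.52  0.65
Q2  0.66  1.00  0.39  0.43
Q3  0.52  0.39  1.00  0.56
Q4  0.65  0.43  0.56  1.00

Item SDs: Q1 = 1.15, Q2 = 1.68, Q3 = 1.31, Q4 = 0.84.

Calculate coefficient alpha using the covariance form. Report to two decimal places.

coefficient alpha = 0.79

Σσ²ᵢ = 1.15² + 1.68² + 1.31² + 0.84² = 6.5666
Covariances σ_ij = r_ij · s_i · s_j:
  σ(Q1,Q2) = 0.66 × 1.15 × 1.68 = 1.2751
  σ(Q1,Q3) = 0.52 × 1.15 × 1.31 = 0.7834
  σ(Q1,Q4) = 0.65 × 1.15 × 0.84 = 0.6279
  σ(Q2,Q3) = 0.39 × 1.68 × 1.31 = 0.8583
  σ(Q2,Q4) = 0.43 × 1.68 × 0.84 = 0.6068
  σ(Q3,Q4) = 0.56 × 1.31 × 0.84 = 0.6162
σ²_T = Σσ²ᵢ + 2·Σσ_ij = 6.5666 + 2 × 4.7677 = 16.1020
α = (4/3)·(1 − 6.5666/16.1020) = 0.79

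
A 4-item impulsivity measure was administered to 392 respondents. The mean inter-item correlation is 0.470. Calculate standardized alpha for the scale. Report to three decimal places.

α = 0.780

Standardized α = k·r̄ / (1 + (k−1)·r̄) = 4 × 0.470 / (1 + 3 × 0.470)
  = 1.8800 / 2.4100 = 0.780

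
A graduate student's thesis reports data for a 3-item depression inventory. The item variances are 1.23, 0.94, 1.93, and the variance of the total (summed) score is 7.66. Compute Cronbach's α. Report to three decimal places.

Σσ²ᵢ = 1.23 + 0.94 + 1.93 = 4.10
α = (k/(k−1))·(1 − Σσ²ᵢ/σ²_T) = (3/2)·(1 − 4.10/7.66) = 0.697

Cronbach's α = 0.697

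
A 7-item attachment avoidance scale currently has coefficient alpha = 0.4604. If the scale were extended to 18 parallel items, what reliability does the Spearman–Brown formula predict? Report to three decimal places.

Length factor m = 18/7 = 2.5714
α' = m·α / (1 + (m−1)·α)
   = 18/7 × 0.4604 / (1 + (18/7 − 1) × 0.4604)
   = 1.1839 / 1.7235 = 0.687

predicted reliability = 0.687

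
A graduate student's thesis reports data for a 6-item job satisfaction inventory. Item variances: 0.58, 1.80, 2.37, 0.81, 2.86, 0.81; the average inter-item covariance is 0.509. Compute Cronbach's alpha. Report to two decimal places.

Σσᵢ² = 0.58 + 1.80 + 2.37 + 0.81 + 2.86 + 0.81 = 9.23
Sum of the 15 distinct covariances = 15 × 0.509 = 7.635
σ²_T = Σσᵢ² + 2·Σcov = 9.23 + 2 × 7.635 = 24.500
α = (6/5)·(1 − 9.23/24.500) = 0.75

Cronbach's alpha = 0.75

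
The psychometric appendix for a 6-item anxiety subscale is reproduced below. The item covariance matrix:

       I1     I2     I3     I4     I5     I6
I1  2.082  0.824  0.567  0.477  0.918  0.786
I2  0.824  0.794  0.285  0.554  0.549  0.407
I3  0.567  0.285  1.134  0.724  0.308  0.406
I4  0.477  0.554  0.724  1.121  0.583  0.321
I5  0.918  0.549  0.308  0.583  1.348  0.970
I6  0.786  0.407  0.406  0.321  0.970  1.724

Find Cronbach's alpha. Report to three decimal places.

α = 0.815

sum of item variances = 2.082 + 0.794 + 1.134 + 1.121 + 1.348 + 1.724 = 8.203
Σ_{i<j} σ_ij = 8.679
Var(T) = 8.203 + 2 × 8.679 = 25.561
α = (k/(k−1))·(1 − sum of item variances/Var(T)) = (6/5)·(1 − 8.203/25.561) = 0.815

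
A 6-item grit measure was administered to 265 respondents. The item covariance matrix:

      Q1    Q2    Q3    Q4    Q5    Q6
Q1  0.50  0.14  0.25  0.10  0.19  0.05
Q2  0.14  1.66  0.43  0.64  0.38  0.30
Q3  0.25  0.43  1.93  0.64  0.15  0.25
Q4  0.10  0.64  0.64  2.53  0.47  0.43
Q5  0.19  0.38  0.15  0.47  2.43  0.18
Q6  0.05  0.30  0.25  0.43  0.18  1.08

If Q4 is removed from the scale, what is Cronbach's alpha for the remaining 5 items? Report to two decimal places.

Remaining items: Q1, Q2, Q3, Q5, Q6 (k = 5).
Σσ²ᵢ = 0.50 + 1.66 + 1.93 + 2.43 + 1.08 = 7.60
total variance = 7.60 + 2 × 2.32 = 12.24
α (item deleted) = (5/4)·(1 − 7.60/12.24) = 0.47

Cronbach's alpha = 0.47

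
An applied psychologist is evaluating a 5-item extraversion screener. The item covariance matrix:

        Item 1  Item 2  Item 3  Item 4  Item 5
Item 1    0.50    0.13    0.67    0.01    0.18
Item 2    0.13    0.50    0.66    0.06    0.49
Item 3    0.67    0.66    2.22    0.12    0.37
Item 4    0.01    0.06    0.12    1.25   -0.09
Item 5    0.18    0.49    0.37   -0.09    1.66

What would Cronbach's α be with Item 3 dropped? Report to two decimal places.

Remaining items: Item 1, Item 2, Item 4, Item 5 (k = 4).
Σσ²ᵢ = 0.50 + 0.50 + 1.25 + 1.66 = 3.91
σ²_total = 3.91 + 2 × 0.78 = 5.47
α (item deleted) = (4/3)·(1 − 3.91/5.47) = 0.38

α = 0.38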